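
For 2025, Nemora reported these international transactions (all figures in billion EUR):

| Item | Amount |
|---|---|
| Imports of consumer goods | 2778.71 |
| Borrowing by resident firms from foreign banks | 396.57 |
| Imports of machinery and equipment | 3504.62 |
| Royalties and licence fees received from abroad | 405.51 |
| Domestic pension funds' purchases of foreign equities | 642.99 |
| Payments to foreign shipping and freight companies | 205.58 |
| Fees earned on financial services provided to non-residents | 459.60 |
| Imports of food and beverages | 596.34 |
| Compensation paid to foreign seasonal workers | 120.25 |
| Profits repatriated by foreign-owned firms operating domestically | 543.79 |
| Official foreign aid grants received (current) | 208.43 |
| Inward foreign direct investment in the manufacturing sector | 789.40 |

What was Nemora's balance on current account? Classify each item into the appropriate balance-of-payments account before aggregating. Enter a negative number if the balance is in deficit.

-6675.75

Goods: -3504.62 - 2778.71 - 596.34 = -6879.67
Services: -205.58 + 405.51 + 459.60 = 659.53
Primary income: -120.25 - 543.79 = -664.04
Secondary income: 208.43
Current account = (-6879.67) + 659.53 + (-664.04) + 208.43 = -6675.75
(Excluded from the current account — financial account: borrowing by resident firms from foreign banks 396.57, domestic pension funds' purchases of foreign equities 642.99, inward foreign direct investment in the manufacturing sector 789.40.)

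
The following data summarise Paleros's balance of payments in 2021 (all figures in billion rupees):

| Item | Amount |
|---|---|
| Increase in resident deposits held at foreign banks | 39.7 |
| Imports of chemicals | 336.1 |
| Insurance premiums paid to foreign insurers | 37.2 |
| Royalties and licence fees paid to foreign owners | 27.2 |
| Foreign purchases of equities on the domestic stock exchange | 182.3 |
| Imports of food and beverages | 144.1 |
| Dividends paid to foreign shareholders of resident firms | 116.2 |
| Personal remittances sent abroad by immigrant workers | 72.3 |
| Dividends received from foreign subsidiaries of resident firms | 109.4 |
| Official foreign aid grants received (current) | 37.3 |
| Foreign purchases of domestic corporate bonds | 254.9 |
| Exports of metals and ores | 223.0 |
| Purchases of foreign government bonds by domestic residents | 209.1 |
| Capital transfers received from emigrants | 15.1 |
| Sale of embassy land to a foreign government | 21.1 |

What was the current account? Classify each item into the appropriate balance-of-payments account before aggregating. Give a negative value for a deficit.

-363.4

Goods: -336.1 - 144.1 + 223.0 = -257.2
Services: -27.2 - 37.2 = -64.4
Primary income: 109.4 - 116.2 = -6.8
Secondary income: 37.3 - 72.3 = -35.0
Current account = (-257.2) + (-64.4) + (-6.8) + (-35.0) = -363.4
(Excluded from the current account — financial account: increase in resident deposits held at foreign banks 39.7, foreign purchases of equities on the domestic stock exchange 182.3, foreign purchases of domestic corporate bonds 254.9, purchases of foreign government bonds by domestic residents 209.1; capital account: capital transfers received from emigrants 15.1, sale of embassy land to a foreign government 21.1.)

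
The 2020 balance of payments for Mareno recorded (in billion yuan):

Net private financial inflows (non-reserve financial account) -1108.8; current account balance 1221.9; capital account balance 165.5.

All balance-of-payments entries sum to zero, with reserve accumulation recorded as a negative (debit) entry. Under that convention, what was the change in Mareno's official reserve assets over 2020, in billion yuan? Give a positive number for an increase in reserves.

278.6

Official reserve transactions balance = -(1221.9 + 165.5 + (-1108.8)) = -278.6
An accumulation of reserves is recorded as a debit (negative entry), so the change in the stock of reserves is the negative of that balance.
Change in official reserves = -(-278.6) = 278.6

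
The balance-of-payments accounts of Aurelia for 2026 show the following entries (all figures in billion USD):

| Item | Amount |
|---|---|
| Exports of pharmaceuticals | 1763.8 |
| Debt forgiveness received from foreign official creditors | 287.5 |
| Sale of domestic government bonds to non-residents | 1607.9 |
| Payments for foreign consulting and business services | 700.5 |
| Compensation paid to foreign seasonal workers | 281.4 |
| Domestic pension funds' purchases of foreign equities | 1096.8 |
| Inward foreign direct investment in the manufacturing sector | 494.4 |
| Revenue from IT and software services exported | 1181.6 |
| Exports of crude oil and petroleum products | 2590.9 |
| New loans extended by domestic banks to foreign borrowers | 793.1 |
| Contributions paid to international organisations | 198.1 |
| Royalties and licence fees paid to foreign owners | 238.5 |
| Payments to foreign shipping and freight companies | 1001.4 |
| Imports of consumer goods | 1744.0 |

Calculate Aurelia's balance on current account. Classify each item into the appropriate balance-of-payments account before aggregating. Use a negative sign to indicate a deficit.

Goods: 2590.9 - 1744.0 + 1763.8 = 2610.7
Services: -700.5 - 238.5 - 1001.4 + 1181.6 = -758.8
Primary income: -281.4
Secondary income: -198.1
Current account = 2610.7 + (-758.8) + (-281.4) + (-198.1) = 1372.4
(Excluded from the current account — capital account: debt forgiveness received from foreign official creditors 287.5; financial account: sale of domestic government bonds to non-residents 1607.9, domestic pension funds' purchases of foreign equities 1096.8, inward foreign direct investment in the manufacturing sector 494.4, new loans extended by domestic banks to foreign borrowers 793.1.)

1372.4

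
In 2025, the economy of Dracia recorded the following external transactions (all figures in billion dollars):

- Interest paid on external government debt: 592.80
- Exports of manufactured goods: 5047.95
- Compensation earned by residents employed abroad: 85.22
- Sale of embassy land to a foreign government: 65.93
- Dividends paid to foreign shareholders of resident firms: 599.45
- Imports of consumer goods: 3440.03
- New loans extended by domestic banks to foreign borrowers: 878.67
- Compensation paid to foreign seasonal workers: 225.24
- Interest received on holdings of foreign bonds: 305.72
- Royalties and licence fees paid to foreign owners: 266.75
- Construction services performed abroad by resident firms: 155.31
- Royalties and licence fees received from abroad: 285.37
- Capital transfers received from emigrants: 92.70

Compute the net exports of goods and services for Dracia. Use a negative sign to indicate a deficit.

Goods: -3440.03 + 5047.95 = 1607.92
Services: 155.31 - 266.75 + 285.37 = 173.93
Trade balance = 1607.92 + 173.93 = 1781.85
(Excluded from the trade balance — primary income: interest paid on external government debt 592.80, compensation earned by residents employed abroad 85.22, dividends paid to foreign shareholders of resident firms 599.45, compensation paid to foreign seasonal workers 225.24, interest received on holdings of foreign bonds 305.72; capital account: sale of embassy land to a foreign government 65.93, capital transfers received from emigrants 92.70; financial account: new loans extended by domestic banks to foreign borrowers 878.67.)

1781.85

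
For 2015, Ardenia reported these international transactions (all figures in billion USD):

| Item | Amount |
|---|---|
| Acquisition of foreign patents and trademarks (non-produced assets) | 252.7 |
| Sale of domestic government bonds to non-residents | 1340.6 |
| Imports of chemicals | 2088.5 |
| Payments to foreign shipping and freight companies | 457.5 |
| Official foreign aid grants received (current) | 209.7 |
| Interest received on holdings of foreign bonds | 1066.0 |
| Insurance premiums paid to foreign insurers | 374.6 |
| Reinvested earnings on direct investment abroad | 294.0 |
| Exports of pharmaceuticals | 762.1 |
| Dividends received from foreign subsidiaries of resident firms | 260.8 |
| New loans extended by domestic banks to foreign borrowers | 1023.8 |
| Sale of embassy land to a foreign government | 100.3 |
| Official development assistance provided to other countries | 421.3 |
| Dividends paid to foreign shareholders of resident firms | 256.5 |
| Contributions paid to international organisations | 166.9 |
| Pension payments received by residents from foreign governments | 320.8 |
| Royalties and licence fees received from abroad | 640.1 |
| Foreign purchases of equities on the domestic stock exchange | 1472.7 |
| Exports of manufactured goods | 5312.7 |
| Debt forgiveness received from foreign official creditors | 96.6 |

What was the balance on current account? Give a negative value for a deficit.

Goods: 5312.7 - 2088.5 + 762.1 = 3986.3
Services: -374.6 - 457.5 + 640.1 = -192.0
Primary income: 294.0 + 1066.0 - 256.5 + 260.8 = 1364.3
Secondary income: -166.9 + 209.7 - 421.3 + 320.8 = -57.7
Current account = 3986.3 + (-192.0) + 1364.3 + (-57.7) = 5100.9
(Excluded from the current account — capital account: acquisition of foreign patents and trademarks (non-produced assets) 252.7, sale of embassy land to a foreign government 100.3, debt forgiveness received from foreign official creditors 96.6; financial account: sale of domestic government bonds to non-residents 1340.6, new loans extended by domestic banks to foreign borrowers 1023.8, foreign purchases of equities on the domestic stock exchange 1472.7.)

5100.9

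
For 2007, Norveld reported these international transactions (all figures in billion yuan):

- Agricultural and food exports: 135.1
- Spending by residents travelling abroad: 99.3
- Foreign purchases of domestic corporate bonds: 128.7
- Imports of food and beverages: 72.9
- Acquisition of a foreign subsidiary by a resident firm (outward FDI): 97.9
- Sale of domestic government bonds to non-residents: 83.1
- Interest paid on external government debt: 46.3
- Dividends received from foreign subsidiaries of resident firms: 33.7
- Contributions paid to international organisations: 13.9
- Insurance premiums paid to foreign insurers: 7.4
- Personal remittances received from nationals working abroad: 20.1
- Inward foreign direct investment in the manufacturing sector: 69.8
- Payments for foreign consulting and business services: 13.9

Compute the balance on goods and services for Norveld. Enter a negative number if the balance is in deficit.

Goods: -72.9 + 135.1 = 62.2
Services: -99.3 - 13.9 - 7.4 = -120.6
Trade balance = 62.2 + (-120.6) = -58.4
(Excluded from the trade balance — financial account: foreign purchases of domestic corporate bonds 128.7, acquisition of a foreign subsidiary by a resident firm (outward FDI) 97.9, sale of domestic government bonds to non-residents 83.1, inward foreign direct investment in the manufacturing sector 69.8; primary income: interest paid on external government debt 46.3, dividends received from foreign subsidiaries of resident firms 33.7; secondary income: contributions paid to international organisations 13.9, personal remittances received from nationals working abroad 20.1.)

-58.4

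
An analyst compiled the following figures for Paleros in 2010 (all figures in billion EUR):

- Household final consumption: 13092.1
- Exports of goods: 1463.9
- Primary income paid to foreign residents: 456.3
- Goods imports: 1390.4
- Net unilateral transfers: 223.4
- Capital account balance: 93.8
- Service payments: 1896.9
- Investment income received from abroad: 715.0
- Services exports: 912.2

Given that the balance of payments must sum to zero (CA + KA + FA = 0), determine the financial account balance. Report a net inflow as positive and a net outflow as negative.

Goods balance = 1463.9 - 1390.4 = 73.5
Services balance = 912.2 - 1896.9 = -984.7
Trade balance (goods + services) = 73.5 + (-984.7) = -911.2
Net primary income = 715.0 - 456.3 = 258.7
Net secondary income = 223.4
Current account = -911.2 + 258.7 + 223.4 = -429.1
Financial account = -(-429.1 + 93.8) = 335.3

335.3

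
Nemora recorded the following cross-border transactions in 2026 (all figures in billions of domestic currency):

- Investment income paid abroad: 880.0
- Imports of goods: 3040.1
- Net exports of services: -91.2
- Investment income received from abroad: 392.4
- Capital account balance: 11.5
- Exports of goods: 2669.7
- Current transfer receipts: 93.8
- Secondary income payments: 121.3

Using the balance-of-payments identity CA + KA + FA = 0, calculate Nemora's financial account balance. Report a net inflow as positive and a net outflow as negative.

Goods balance = 2669.7 - 3040.1 = -370.4
Services balance = -91.2
Trade balance (goods + services) = -370.4 + (-91.2) = -461.6
Net primary income = 392.4 - 880.0 = -487.6
Net secondary income = 93.8 - 121.3 = -27.5
Current account = -461.6 + (-487.6) + (-27.5) = -976.7
Financial account = -(-976.7 + 11.5) = 965.2

965.2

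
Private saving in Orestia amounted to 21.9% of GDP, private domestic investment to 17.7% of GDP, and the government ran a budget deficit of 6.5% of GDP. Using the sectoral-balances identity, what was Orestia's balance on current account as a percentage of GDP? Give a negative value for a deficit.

By the sectoral-balances identity, CA = (S_private - I) + (T - G).
Private balance = 21.9 - 17.7 = 4.2
Government balance (T - G) = -6.5
CA = 4.2 + (-6.5) = -2.3

-2.3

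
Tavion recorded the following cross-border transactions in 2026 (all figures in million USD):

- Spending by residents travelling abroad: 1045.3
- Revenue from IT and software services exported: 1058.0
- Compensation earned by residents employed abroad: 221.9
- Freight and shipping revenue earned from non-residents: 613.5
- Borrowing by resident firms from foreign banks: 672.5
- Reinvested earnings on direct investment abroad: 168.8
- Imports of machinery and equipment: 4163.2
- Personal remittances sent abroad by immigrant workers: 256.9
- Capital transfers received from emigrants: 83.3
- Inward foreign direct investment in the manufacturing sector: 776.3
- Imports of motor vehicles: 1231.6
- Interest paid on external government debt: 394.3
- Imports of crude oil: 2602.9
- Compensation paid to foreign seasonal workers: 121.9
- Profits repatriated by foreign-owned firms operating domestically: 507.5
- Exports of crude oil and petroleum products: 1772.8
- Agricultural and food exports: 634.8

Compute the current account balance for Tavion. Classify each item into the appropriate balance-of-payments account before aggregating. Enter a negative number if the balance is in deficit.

-5853.8

Goods: 1772.8 - 1231.6 + 634.8 - 2602.9 - 4163.2 = -5590.1
Services: -1045.3 + 1058.0 + 613.5 = 626.2
Primary income: -507.5 - 394.3 + 168.8 + 221.9 - 121.9 = -633.0
Secondary income: -256.9
Current account = (-5590.1) + 626.2 + (-633.0) + (-256.9) = -5853.8
(Excluded from the current account — financial account: borrowing by resident firms from foreign banks 672.5, inward foreign direct investment in the manufacturing sector 776.3; capital account: capital transfers received from emigrants 83.3.)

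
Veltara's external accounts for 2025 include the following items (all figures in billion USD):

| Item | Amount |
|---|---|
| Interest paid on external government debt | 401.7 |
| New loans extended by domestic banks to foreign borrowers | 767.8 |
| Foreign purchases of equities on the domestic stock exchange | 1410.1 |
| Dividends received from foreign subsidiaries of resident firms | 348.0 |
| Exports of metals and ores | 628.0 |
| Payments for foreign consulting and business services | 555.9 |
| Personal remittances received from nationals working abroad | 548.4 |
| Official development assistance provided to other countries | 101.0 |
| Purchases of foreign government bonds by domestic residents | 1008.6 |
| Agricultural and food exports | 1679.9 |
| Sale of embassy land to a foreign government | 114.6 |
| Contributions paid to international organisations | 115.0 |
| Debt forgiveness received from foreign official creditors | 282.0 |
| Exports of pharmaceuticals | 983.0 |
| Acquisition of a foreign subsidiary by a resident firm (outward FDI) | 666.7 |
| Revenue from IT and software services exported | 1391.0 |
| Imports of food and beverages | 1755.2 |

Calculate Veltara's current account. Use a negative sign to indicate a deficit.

2649.5

Goods: -1755.2 + 1679.9 + 628.0 + 983.0 = 1535.7
Services: -555.9 + 1391.0 = 835.1
Primary income: -401.7 + 348.0 = -53.7
Secondary income: -101.0 - 115.0 + 548.4 = 332.4
Current account = 1535.7 + 835.1 + (-53.7) + 332.4 = 2649.5
(Excluded from the current account — financial account: new loans extended by domestic banks to foreign borrowers 767.8, foreign purchases of equities on the domestic stock exchange 1410.1, purchases of foreign government bonds by domestic residents 1008.6, acquisition of a foreign subsidiary by a resident firm (outward FDI) 666.7; capital account: sale of embassy land to a foreign government 114.6, debt forgiveness received from foreign official creditors 282.0.)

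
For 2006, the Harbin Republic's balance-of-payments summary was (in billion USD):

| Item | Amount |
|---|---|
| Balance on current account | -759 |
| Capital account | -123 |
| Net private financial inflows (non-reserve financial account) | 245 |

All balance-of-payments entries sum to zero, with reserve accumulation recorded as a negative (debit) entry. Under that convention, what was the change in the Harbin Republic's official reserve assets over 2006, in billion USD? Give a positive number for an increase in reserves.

-637

Official reserve transactions balance = -((-759) + (-123) + 245) = 637
An accumulation of reserves is recorded as a debit (negative entry), so the change in the stock of reserves is the negative of that balance.
Change in official reserves = -(637) = -637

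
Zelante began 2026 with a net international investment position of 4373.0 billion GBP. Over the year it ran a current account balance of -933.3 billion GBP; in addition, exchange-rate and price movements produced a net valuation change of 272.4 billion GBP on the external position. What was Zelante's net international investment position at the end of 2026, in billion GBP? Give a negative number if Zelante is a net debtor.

3712.1

Change in NIIP = current account + net valuation change = -933.3 + 272.4 = -660.9
End-of-year NIIP = 4373.0 + (-660.9) = 3712.1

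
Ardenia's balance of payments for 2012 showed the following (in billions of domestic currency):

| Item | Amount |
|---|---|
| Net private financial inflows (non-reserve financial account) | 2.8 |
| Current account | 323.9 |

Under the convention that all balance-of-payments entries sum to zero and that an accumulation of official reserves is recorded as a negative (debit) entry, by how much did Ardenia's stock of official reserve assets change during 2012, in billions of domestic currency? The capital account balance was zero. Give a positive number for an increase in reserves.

326.7

Official reserve transactions balance = -(323.9 + 2.8) = -326.7
An accumulation of reserves is recorded as a debit (negative entry), so the change in the stock of reserves is the negative of that balance.
Change in official reserves = -(-326.7) = 326.7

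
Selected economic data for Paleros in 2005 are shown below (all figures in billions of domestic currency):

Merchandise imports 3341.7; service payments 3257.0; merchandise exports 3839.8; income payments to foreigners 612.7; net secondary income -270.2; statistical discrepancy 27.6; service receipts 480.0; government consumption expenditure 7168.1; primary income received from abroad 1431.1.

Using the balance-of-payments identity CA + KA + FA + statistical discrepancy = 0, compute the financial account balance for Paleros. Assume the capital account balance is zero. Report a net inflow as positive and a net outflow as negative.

1703.1

Goods balance = 3839.8 - 3341.7 = 498.1
Services balance = 480.0 - 3257.0 = -2777.0
Trade balance (goods + services) = 498.1 + (-2777.0) = -2278.9
Net primary income = 1431.1 - 612.7 = 818.4
Net secondary income = -270.2
Current account = -2278.9 + 818.4 + (-270.2) = -1730.7
Financial account = -(-1730.7 + 27.6) = 1703.1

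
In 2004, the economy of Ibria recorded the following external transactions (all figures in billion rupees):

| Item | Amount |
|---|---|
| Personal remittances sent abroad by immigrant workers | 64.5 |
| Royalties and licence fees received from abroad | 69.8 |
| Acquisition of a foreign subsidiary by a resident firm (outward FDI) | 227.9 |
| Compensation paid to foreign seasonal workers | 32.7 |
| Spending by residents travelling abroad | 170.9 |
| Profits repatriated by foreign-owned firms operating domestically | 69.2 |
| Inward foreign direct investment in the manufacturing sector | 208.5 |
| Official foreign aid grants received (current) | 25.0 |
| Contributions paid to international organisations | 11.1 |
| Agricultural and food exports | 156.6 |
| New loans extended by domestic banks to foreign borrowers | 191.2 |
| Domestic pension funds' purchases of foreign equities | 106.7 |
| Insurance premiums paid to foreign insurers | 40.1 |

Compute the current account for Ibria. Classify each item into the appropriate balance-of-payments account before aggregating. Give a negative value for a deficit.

-137.1

Goods: 156.6
Services: -40.1 - 170.9 + 69.8 = -141.2
Primary income: -32.7 - 69.2 = -101.9
Secondary income: -64.5 + 25.0 - 11.1 = -50.6
Current account = 156.6 + (-141.2) + (-101.9) + (-50.6) = -137.1
(Excluded from the current account — financial account: acquisition of a foreign subsidiary by a resident firm (outward FDI) 227.9, inward foreign direct investment in the manufacturing sector 208.5, new loans extended by domestic banks to foreign borrowers 191.2, domestic pension funds' purchases of foreign equities 106.7.)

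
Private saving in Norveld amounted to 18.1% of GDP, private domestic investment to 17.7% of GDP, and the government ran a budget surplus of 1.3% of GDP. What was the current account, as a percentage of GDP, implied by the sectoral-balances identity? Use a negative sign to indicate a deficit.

1.7

By the sectoral-balances identity, CA = (S_private - I) + (T - G).
Private balance = 18.1 - 17.7 = 0.4
Government balance (T - G) = 1.3
CA = 0.4 + 1.3 = 1.7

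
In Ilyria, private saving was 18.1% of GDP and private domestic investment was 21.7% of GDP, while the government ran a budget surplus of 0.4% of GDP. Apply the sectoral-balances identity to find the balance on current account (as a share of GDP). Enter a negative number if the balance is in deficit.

-3.2

By the sectoral-balances identity, CA = (S_private - I) + (T - G).
Private balance = 18.1 - 21.7 = -3.6
Government balance (T - G) = 0.4
CA = -3.6 + 0.4 = -3.2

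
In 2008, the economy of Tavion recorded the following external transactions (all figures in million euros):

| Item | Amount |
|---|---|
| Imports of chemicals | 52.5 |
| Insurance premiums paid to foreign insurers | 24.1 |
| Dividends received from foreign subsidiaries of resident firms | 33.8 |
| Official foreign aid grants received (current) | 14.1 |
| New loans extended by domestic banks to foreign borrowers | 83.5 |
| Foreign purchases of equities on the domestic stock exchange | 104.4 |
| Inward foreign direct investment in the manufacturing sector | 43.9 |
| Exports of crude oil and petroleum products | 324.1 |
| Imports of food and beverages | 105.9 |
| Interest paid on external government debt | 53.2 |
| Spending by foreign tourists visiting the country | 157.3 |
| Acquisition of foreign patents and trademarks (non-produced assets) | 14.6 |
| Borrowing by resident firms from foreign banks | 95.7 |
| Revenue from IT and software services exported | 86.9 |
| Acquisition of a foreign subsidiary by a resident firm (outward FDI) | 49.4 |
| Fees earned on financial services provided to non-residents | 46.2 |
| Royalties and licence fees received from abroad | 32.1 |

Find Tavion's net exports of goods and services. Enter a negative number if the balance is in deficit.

464.1

Goods: -105.9 + 324.1 - 52.5 = 165.7
Services: 157.3 + 86.9 + 32.1 + 46.2 - 24.1 = 298.4
Trade balance = 165.7 + 298.4 = 464.1
(Excluded from the trade balance — primary income: dividends received from foreign subsidiaries of resident firms 33.8, interest paid on external government debt 53.2; secondary income: official foreign aid grants received (current) 14.1; financial account: new loans extended by domestic banks to foreign borrowers 83.5, foreign purchases of equities on the domestic stock exchange 104.4, inward foreign direct investment in the manufacturing sector 43.9, borrowing by resident firms from foreign banks 95.7, acquisition of a foreign subsidiary by a resident firm (outward FDI) 49.4; capital account: acquisition of foreign patents and trademarks (non-produced assets) 14.6.)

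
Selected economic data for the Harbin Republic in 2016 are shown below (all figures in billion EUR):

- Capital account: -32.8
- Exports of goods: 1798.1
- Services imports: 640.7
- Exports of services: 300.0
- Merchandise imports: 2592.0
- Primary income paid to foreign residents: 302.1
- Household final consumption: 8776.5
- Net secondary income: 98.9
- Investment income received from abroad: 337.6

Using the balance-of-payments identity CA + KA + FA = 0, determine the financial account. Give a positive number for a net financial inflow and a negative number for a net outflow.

1033.0

Goods balance = 1798.1 - 2592.0 = -793.9
Services balance = 300.0 - 640.7 = -340.7
Trade balance (goods + services) = -793.9 + (-340.7) = -1134.6
Net primary income = 337.6 - 302.1 = 35.5
Net secondary income = 98.9
Current account = -1134.6 + 35.5 + 98.9 = -1000.2
Financial account = -(-1000.2 + (-32.8)) = 1033.0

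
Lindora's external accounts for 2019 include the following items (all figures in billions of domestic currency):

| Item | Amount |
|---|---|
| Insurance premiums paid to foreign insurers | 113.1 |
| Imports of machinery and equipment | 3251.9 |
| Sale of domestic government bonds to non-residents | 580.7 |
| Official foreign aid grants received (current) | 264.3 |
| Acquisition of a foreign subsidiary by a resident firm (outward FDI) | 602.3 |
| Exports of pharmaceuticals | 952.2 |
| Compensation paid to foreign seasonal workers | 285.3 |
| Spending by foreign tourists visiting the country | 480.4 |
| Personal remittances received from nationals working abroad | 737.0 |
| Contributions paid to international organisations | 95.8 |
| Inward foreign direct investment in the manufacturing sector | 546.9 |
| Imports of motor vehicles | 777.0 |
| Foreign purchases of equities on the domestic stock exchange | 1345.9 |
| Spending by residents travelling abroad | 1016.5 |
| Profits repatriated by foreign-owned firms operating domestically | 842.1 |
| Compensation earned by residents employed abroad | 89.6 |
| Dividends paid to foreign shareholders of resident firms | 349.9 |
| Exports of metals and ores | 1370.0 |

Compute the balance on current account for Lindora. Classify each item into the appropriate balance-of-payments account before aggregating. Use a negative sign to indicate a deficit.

-2838.1

Goods: -777.0 + 952.2 + 1370.0 - 3251.9 = -1706.7
Services: -113.1 + 480.4 - 1016.5 = -649.2
Primary income: 89.6 - 349.9 - 285.3 - 842.1 = -1387.7
Secondary income: 264.3 - 95.8 + 737.0 = 905.5
Current account = (-1706.7) + (-649.2) + (-1387.7) + 905.5 = -2838.1
(Excluded from the current account — financial account: sale of domestic government bonds to non-residents 580.7, acquisition of a foreign subsidiary by a resident firm (outward FDI) 602.3, inward foreign direct investment in the manufacturing sector 546.9, foreign purchases of equities on the domestic stock exchange 1345.9.)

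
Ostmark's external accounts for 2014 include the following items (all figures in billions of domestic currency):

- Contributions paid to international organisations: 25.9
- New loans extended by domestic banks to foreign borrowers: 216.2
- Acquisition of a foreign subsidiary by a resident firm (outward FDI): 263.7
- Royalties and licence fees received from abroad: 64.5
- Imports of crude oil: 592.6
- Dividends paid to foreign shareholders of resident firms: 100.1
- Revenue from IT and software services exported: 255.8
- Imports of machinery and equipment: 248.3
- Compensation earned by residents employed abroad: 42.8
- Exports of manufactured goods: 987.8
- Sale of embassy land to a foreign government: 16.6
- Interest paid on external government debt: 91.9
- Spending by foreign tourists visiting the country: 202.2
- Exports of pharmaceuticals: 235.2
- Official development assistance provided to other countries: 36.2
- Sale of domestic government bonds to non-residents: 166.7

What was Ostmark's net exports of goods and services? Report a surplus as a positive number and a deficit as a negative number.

904.6

Goods: 987.8 - 248.3 + 235.2 - 592.6 = 382.1
Services: 64.5 + 255.8 + 202.2 = 522.5
Trade balance = 382.1 + 522.5 = 904.6
(Excluded from the trade balance — secondary income: contributions paid to international organisations 25.9, official development assistance provided to other countries 36.2; financial account: new loans extended by domestic banks to foreign borrowers 216.2, acquisition of a foreign subsidiary by a resident firm (outward FDI) 263.7, sale of domestic government bonds to non-residents 166.7; primary income: dividends paid to foreign shareholders of resident firms 100.1, compensation earned by residents employed abroad 42.8, interest paid on external government debt 91.9; capital account: sale of embassy land to a foreign government 16.6.)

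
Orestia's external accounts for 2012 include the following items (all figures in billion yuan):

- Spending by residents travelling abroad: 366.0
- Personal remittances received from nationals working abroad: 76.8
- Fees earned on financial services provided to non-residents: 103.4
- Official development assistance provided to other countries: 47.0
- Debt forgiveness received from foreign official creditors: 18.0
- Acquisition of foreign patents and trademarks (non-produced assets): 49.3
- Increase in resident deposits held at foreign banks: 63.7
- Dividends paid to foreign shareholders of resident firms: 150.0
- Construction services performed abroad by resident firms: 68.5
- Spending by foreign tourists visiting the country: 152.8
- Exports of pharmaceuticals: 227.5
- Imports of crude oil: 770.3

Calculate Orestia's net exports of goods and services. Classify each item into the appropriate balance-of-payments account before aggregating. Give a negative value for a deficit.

-584.1

Goods: -770.3 + 227.5 = -542.8
Services: 103.4 - 366.0 + 152.8 + 68.5 = -41.3
Trade balance = -542.8 + (-41.3) = -584.1
(Excluded from the trade balance — secondary income: personal remittances received from nationals working abroad 76.8, official development assistance provided to other countries 47.0; capital account: debt forgiveness received from foreign official creditors 18.0, acquisition of foreign patents and trademarks (non-produced assets) 49.3; financial account: increase in resident deposits held at foreign banks 63.7; primary income: dividends paid to foreign shareholders of resident firms 150.0.)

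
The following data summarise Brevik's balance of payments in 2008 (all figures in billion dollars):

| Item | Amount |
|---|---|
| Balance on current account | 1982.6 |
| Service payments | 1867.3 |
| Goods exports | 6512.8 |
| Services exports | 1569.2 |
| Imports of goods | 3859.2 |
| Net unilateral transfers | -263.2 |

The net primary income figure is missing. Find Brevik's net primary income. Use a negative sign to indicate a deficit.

Current account = goods balance + services balance + net primary income + net secondary income
Sum of the known components = 2092.3
Net primary income = CA - (known components) = 1982.6 - 2092.3 = -109.7

-109.7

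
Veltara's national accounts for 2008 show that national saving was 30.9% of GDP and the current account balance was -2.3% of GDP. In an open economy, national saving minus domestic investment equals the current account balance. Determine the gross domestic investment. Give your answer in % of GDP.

33.2

I = S - CA = 30.9 - (-2.3) = 33.2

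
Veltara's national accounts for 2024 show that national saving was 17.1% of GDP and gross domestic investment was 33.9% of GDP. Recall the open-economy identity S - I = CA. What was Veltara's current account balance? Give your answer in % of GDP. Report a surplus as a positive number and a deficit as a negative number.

CA = S - I = 17.1 - 33.9 = -16.8

-16.8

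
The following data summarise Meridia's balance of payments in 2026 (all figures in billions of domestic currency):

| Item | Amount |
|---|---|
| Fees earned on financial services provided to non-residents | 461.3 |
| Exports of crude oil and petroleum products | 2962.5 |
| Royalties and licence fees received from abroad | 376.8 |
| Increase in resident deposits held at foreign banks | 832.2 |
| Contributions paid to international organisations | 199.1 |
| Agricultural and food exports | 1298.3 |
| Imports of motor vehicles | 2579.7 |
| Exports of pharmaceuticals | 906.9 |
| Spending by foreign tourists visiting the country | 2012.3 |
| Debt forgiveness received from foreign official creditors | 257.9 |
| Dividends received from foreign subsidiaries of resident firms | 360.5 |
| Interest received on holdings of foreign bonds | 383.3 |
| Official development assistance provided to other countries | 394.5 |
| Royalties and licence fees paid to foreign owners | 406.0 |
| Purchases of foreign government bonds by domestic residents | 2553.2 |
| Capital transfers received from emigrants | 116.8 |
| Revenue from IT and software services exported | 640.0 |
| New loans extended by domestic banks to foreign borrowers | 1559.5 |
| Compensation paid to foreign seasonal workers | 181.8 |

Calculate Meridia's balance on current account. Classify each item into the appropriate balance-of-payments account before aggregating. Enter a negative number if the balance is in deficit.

5640.8

Goods: 1298.3 + 906.9 + 2962.5 - 2579.7 = 2588.0
Services: 376.8 + 640.0 + 461.3 + 2012.3 - 406.0 = 3084.4
Primary income: 360.5 + 383.3 - 181.8 = 562.0
Secondary income: -199.1 - 394.5 = -593.6
Current account = 2588.0 + 3084.4 + 562.0 + (-593.6) = 5640.8
(Excluded from the current account — financial account: increase in resident deposits held at foreign banks 832.2, purchases of foreign government bonds by domestic residents 2553.2, new loans extended by domestic banks to foreign borrowers 1559.5; capital account: debt forgiveness received from foreign official creditors 257.9, capital transfers received from emigrants 116.8.)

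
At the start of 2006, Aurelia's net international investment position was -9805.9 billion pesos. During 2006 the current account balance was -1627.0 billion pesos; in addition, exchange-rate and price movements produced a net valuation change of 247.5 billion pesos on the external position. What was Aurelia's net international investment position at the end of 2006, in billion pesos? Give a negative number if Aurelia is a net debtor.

Change in NIIP = current account + net valuation change = -1627.0 + 247.5 = -1379.5
End-of-year NIIP = -9805.9 + (-1379.5) = -11185.4

-11185.4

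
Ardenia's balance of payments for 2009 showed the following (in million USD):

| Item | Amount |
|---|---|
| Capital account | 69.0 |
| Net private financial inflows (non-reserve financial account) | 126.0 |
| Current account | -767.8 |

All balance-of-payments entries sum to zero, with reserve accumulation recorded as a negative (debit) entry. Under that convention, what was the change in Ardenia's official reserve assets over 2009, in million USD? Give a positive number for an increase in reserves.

-572.8

Official reserve transactions balance = -((-767.8) + 69.0 + 126.0) = 572.8
An accumulation of reserves is recorded as a debit (negative entry), so the change in the stock of reserves is the negative of that balance.
Change in official reserves = -(572.8) = -572.8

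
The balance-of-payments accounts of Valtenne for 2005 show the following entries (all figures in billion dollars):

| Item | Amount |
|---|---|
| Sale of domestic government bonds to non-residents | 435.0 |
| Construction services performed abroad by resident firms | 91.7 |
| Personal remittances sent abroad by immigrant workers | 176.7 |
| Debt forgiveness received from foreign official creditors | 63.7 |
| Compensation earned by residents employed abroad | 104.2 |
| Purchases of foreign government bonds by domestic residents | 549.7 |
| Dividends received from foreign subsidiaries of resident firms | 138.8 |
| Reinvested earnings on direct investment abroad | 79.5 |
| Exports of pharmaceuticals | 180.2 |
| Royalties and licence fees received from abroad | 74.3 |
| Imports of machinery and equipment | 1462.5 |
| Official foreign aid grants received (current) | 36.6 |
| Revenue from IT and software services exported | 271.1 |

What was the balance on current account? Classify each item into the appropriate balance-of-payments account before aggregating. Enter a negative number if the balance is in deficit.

Goods: 180.2 - 1462.5 = -1282.3
Services: 91.7 + 271.1 + 74.3 = 437.1
Primary income: 104.2 + 79.5 + 138.8 = 322.5
Secondary income: 36.6 - 176.7 = -140.1
Current account = (-1282.3) + 437.1 + 322.5 + (-140.1) = -662.8
(Excluded from the current account — financial account: sale of domestic government bonds to non-residents 435.0, purchases of foreign government bonds by domestic residents 549.7; capital account: debt forgiveness received from foreign official creditors 63.7.)

-662.8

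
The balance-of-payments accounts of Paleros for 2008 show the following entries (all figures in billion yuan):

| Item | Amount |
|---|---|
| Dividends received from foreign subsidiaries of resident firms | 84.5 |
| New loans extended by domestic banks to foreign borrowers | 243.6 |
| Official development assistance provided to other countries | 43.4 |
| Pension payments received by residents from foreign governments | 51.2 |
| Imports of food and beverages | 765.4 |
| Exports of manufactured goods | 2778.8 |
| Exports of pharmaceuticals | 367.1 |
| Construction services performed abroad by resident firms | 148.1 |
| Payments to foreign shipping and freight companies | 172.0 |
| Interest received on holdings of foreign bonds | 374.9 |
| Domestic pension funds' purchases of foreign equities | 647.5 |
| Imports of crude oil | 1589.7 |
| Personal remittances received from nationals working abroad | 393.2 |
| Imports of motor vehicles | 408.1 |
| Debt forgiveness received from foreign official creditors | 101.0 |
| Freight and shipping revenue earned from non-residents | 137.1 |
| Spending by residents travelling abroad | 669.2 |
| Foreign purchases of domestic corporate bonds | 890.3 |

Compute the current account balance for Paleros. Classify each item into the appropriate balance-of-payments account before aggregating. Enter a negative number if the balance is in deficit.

Goods: -408.1 + 2778.8 + 367.1 - 765.4 - 1589.7 = 382.7
Services: 137.1 - 669.2 + 148.1 - 172.0 = -556.0
Primary income: 84.5 + 374.9 = 459.4
Secondary income: 51.2 + 393.2 - 43.4 = 401.0
Current account = 382.7 + (-556.0) + 459.4 + 401.0 = 687.1
(Excluded from the current account — financial account: new loans extended by domestic banks to foreign borrowers 243.6, domestic pension funds' purchases of foreign equities 647.5, foreign purchases of domestic corporate bonds 890.3; capital account: debt forgiveness received from foreign official creditors 101.0.)

687.1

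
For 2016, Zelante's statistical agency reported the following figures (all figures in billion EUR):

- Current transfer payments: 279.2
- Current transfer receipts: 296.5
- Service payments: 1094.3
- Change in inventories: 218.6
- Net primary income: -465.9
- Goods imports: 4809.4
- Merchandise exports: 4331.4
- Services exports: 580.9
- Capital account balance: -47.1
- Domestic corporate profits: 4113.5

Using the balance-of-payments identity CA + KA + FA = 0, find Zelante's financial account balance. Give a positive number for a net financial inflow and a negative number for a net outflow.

Goods balance = 4331.4 - 4809.4 = -478.0
Services balance = 580.9 - 1094.3 = -513.4
Trade balance (goods + services) = -478.0 + (-513.4) = -991.4
Net primary income = -465.9
Net secondary income = 296.5 - 279.2 = 17.3
Current account = -991.4 + (-465.9) + 17.3 = -1440.0
Financial account = -(-1440.0 + (-47.1)) = 1487.1

1487.1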